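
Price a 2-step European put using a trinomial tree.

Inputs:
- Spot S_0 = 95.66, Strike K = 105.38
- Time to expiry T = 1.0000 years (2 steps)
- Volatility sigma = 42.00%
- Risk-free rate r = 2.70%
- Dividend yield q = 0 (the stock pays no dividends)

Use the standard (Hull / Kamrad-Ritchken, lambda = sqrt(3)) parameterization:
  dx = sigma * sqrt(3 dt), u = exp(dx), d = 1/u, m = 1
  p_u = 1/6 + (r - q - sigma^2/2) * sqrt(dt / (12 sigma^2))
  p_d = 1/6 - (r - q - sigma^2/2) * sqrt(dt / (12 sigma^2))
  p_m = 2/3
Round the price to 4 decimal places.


dt = T/N = 0.500000; dx = sigma*sqrt(3*dt) = 0.514393
u = exp(dx) = 1.672623; d = 1/u = 0.597863
p_u = 0.136923, p_m = 0.666667, p_d = 0.196410
Discount per step: exp(-r*dt) = 0.986591
Stock lattice S(k, j) with j the centered position index:
  k=0: S(0,+0) = 95.6600
  k=1: S(1,-1) = 57.1916; S(1,+0) = 95.6600; S(1,+1) = 160.0031
  k=2: S(2,-2) = 34.1928; S(2,-1) = 57.1916; S(2,+0) = 95.6600; S(2,+1) = 160.0031; S(2,+2) = 267.6248
Terminal payoffs V(N, j) = max(K - S_T, 0):
  V(2,-2) = 71.187219; V(2,-1) = 48.188380; V(2,+0) = 9.720000; V(2,+1) = 0.000000; V(2,+2) = 0.000000
Backward induction: V(k, j) = exp(-r*dt) * [p_u * V(k+1, j+1) + p_m * V(k+1, j) + p_d * V(k+1, j-1)]
  V(1,-1) = exp(-r*dt) * [p_u*9.720000 + p_m*48.188380 + p_d*71.187219] = 46.802277
  V(1,+0) = exp(-r*dt) * [p_u*0.000000 + p_m*9.720000 + p_d*48.188380] = 15.730895
  V(1,+1) = exp(-r*dt) * [p_u*0.000000 + p_m*0.000000 + p_d*9.720000] = 1.883510
  V(0,+0) = exp(-r*dt) * [p_u*1.883510 + p_m*15.730895 + p_d*46.802277] = 19.670267

Answer: Price = V(0,0) = 19.6703


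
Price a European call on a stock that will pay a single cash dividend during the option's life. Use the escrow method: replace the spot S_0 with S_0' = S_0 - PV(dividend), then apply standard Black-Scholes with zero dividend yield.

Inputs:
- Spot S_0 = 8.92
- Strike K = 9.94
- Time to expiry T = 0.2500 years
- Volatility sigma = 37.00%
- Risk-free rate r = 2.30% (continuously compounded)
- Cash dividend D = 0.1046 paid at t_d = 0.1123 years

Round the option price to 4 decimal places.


Answer: Price = 0.2823

Derivation:
PV(D) = D * exp(-r * t_d) = 0.1046 * 0.99742043 = 0.10433018
S_0' = S_0 - PV(D) = 8.9200 - 0.10433018 = 8.81566982
d1 = (ln(S_0'/K) + (r + sigma^2/2)*T) / (sigma*sqrt(T)) = -0.52526336
d2 = d1 - sigma*sqrt(T) = -0.71026336
exp(-rT) = 0.99426650
N(d1) = 0.29970006; N(d2) = 0.23877042
C = S_0' * N(d1) - K * exp(-rT) * N(d2) = 8.81566982 * 0.29970006 - 9.9400 * 0.99426650 * 0.23877042 = 0.2823


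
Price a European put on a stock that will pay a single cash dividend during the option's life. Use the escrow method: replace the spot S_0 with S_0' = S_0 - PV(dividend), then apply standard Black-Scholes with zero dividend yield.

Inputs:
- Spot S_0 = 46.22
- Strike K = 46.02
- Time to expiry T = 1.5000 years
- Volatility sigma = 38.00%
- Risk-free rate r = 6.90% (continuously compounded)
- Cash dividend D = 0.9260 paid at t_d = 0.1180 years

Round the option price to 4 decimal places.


PV(D) = D * exp(-r * t_d) = 0.9260 * 0.99189106 = 0.91849112
S_0' = S_0 - PV(D) = 46.2200 - 0.91849112 = 45.30150888
d1 = (ln(S_0'/K) + (r + sigma^2/2)*T) / (sigma*sqrt(T)) = 0.42127841
d2 = d1 - sigma*sqrt(T) = -0.04412464
exp(-rT) = 0.90167602
N(-d1) = 0.33677590; N(-d2) = 0.51759748
P = K * exp(-rT) * N(-d2) - S_0' * N(-d1) = 46.0200 * 0.90167602 * 0.51759748 - 45.30150888 * 0.33677590 = 6.2213

Answer: Price = 6.2213


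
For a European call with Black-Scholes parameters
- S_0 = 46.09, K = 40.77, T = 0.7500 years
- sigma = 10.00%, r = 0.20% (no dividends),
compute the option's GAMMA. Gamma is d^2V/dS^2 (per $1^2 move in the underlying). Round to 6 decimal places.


Answer: Gamma = 0.033586

Derivation:
d1 = 1.4768560985; d2 = 1.3902535581
phi(d1) = 0.1340569592; exp(-qT) = 1.0000000000; exp(-rT) = 0.9985011244
Gamma = exp(-qT) * phi(d1) / (S * sigma * sqrt(T)) = 1.0000000000 * 0.1340569592 / (46.0900 * 0.1000 * 0.8660254038) = 0.033586


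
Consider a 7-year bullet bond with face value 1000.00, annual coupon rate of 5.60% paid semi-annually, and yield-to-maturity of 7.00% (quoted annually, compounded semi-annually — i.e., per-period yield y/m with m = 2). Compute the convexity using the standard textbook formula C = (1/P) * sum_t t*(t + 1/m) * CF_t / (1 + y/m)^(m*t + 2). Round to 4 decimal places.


Coupon per period c = face * coupon_rate / m = 28.000000
Periods per year m = 2; per-period yield y/m = 0.035000
Number of cashflows N = 14
Cashflows (t years, CF_t, discount factor 1/(1+y/m)^(m*t), PV):
  t = 0.5000: CF_t = 28.000000, DF = 0.966184, PV = 27.053140
  t = 1.0000: CF_t = 28.000000, DF = 0.933511, PV = 26.138300
  t = 1.5000: CF_t = 28.000000, DF = 0.901943, PV = 25.254396
  t = 2.0000: CF_t = 28.000000, DF = 0.871442, PV = 24.400382
  t = 2.5000: CF_t = 28.000000, DF = 0.841973, PV = 23.575249
  t = 3.0000: CF_t = 28.000000, DF = 0.813501, PV = 22.778018
  t = 3.5000: CF_t = 28.000000, DF = 0.785991, PV = 22.007747
  t = 4.0000: CF_t = 28.000000, DF = 0.759412, PV = 21.263524
  t = 4.5000: CF_t = 28.000000, DF = 0.733731, PV = 20.544467
  t = 5.0000: CF_t = 28.000000, DF = 0.708919, PV = 19.849727
  t = 5.5000: CF_t = 28.000000, DF = 0.684946, PV = 19.178480
  t = 6.0000: CF_t = 28.000000, DF = 0.661783, PV = 18.529932
  t = 6.5000: CF_t = 28.000000, DF = 0.639404, PV = 17.903316
  t = 7.0000: CF_t = 1028.000000, DF = 0.617782, PV = 635.079680
Price P = sum_t PV_t = 923.556358
Convexity numerator sum_t t*(t + 1/m) * CF_t / (1+y/m)^(m*t + 2):
  t = 0.5000: term = 12.627198
  t = 1.0000: term = 36.600574
  t = 1.5000: term = 70.725746
  t = 2.0000: term = 113.890090
  t = 2.5000: term = 165.058102
  t = 3.0000: term = 223.266998
  t = 3.5000: term = 287.622541
  t = 4.0000: term = 357.295082
  t = 4.5000: term = 431.515800
  t = 5.0000: term = 509.573140
  t = 5.5000: term = 590.809437
  t = 6.0000: term = 674.617715
  t = 6.5000: term = 760.438648
  t = 7.0000: term = 31124.818055
Convexity = (1/P) * sum = 35358.859125 / 923.556358 = 38.285546

Answer: Convexity = 38.2855


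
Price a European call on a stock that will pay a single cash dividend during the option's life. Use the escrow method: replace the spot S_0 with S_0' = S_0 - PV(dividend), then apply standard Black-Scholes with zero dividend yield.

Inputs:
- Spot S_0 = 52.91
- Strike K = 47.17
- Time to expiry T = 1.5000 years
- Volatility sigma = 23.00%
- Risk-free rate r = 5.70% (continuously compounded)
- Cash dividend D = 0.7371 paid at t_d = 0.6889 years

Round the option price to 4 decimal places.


PV(D) = D * exp(-r * t_d) = 0.7371 * 0.96149367 = 0.70871698
S_0' = S_0 - PV(D) = 52.9100 - 0.70871698 = 52.20128302
d1 = (ln(S_0'/K) + (r + sigma^2/2)*T) / (sigma*sqrt(T)) = 0.80415675
d2 = d1 - sigma*sqrt(T) = 0.52246543
exp(-rT) = 0.91805314
N(d1) = 0.78934677; N(d2) = 0.69932684
C = S_0' * N(d1) - K * exp(-rT) * N(d2) = 52.20128302 * 0.78934677 - 47.1700 * 0.91805314 * 0.69932684 = 10.9209

Answer: Price = 10.9209


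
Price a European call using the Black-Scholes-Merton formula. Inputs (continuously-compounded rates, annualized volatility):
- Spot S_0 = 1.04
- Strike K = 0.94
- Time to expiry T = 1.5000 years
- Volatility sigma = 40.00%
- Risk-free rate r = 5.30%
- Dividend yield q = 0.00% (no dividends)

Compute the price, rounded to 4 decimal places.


d1 = (ln(S/K) + (r - q + 0.5*sigma^2) * T) / (sigma * sqrt(T)) = 0.61358925
d2 = d1 - sigma * sqrt(T) = 0.12369131
exp(-rT) = 0.92357802; exp(-qT) = 1.00000000
C = S_0 * exp(-qT) * N(d1) - K * exp(-rT) * N(d2)
N(d1) = 0.73025661; N(d2) = 0.54922015
C = 1.0400 * 1.00000000 * 0.73025661 - 0.9400 * 0.92357802 * 0.54922015 = 0.2827

Answer: Price = 0.2827


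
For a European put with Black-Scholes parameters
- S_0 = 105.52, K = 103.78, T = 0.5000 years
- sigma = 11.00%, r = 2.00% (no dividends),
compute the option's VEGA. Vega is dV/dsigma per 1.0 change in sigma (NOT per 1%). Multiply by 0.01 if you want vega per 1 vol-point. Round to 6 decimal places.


Answer: Vega = 27.680347

Derivation:
d1 = 0.3812235649; d2 = 0.3034418190
phi(d1) = 0.3709810720; exp(-qT) = 1.0000000000; exp(-rT) = 0.9900498337
Vega = S * exp(-qT) * phi(d1) * sqrt(T) = 105.5200 * 1.0000000000 * 0.3709810720 * 0.7071067812 = 27.680347


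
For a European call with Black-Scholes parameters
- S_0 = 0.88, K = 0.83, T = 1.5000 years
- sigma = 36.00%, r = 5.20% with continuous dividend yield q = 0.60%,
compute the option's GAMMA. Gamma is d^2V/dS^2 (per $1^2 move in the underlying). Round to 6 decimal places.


d1 = 0.5096213458; d2 = 0.0687131921
phi(d1) = 0.3503595061; exp(-qT) = 0.9910403788; exp(-rT) = 0.9249644265
Gamma = exp(-qT) * phi(d1) / (S * sigma * sqrt(T)) = 0.9910403788 * 0.3503595061 / (0.8800 * 0.3600 * 1.2247448714) = 0.894900

Answer: Gamma = 0.894900


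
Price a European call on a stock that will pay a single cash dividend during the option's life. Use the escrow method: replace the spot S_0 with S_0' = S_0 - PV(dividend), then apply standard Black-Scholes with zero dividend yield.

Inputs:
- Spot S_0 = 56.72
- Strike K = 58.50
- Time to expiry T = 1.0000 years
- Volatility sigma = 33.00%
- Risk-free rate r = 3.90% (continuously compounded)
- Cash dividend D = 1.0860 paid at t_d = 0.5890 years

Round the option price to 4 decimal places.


PV(D) = D * exp(-r * t_d) = 1.0860 * 0.97729082 = 1.06133784
S_0' = S_0 - PV(D) = 56.7200 - 1.06133784 = 55.65866216
d1 = (ln(S_0'/K) + (r + sigma^2/2)*T) / (sigma*sqrt(T)) = 0.13230596
d2 = d1 - sigma*sqrt(T) = -0.19769404
exp(-rT) = 0.96175071
N(d1) = 0.55262885; N(d2) = 0.42164223
C = S_0' * N(d1) - K * exp(-rT) * N(d2) = 55.65866216 * 0.55262885 - 58.5000 * 0.96175071 * 0.42164223 = 7.0360

Answer: Price = 7.0360


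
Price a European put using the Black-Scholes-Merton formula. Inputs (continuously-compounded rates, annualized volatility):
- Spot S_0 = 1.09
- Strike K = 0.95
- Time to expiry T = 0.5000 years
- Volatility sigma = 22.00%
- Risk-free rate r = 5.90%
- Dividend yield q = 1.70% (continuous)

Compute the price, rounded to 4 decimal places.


d1 = (ln(S/K) + (r - q + 0.5*sigma^2) * T) / (sigma * sqrt(T)) = 1.09647186
d2 = d1 - sigma * sqrt(T) = 0.94090836
exp(-rT) = 0.97093088; exp(-qT) = 0.99153602
P = K * exp(-rT) * N(-d2) - S_0 * exp(-qT) * N(-d1)
N(-d1) = 0.13643617; N(-d2) = 0.17337591
P = 0.9500 * 0.97093088 * 0.17337591 - 1.0900 * 0.99153602 * 0.13643617 = 0.0125

Answer: Price = 0.0125


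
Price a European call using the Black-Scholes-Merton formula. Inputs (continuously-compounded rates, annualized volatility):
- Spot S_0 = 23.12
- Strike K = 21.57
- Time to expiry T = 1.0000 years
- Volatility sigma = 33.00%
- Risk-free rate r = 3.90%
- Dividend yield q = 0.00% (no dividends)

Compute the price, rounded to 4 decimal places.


d1 = (ln(S/K) + (r - q + 0.5*sigma^2) * T) / (sigma * sqrt(T)) = 0.49346843
d2 = d1 - sigma * sqrt(T) = 0.16346843
exp(-rT) = 0.96175071; exp(-qT) = 1.00000000
C = S_0 * exp(-qT) * N(d1) - K * exp(-rT) * N(d2)
N(d1) = 0.68915918; N(d2) = 0.56492519
C = 23.1200 * 1.00000000 * 0.68915918 - 21.5700 * 0.96175071 * 0.56492519 = 4.2140

Answer: Price = 4.2140


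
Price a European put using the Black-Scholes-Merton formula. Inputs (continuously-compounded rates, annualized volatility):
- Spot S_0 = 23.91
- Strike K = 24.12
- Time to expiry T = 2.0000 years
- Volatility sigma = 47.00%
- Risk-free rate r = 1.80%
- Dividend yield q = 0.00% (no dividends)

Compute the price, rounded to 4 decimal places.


d1 = (ln(S/K) + (r - q + 0.5*sigma^2) * T) / (sigma * sqrt(T)) = 0.37334547
d2 = d1 - sigma * sqrt(T) = -0.29133490
exp(-rT) = 0.96464029; exp(-qT) = 1.00000000
P = K * exp(-rT) * N(-d2) - S_0 * exp(-qT) * N(-d1)
N(-d1) = 0.35444567; N(-d2) = 0.61460240
P = 24.1200 * 0.96464029 * 0.61460240 - 23.9100 * 1.00000000 * 0.35444567 = 5.8252

Answer: Price = 5.8252


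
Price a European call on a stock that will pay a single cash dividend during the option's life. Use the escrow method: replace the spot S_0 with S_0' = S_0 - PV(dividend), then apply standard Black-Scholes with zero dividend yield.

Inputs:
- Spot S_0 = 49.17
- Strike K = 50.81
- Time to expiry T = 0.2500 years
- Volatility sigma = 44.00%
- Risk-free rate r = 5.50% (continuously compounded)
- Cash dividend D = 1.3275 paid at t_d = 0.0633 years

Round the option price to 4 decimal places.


PV(D) = D * exp(-r * t_d) = 1.3275 * 0.99652455 = 1.32288634
S_0' = S_0 - PV(D) = 49.1700 - 1.32288634 = 47.84711366
d1 = (ln(S_0'/K) + (r + sigma^2/2)*T) / (sigma*sqrt(T)) = -0.10060177
d2 = d1 - sigma*sqrt(T) = -0.32060177
exp(-rT) = 0.98634410
N(d1) = 0.45993329; N(d2) = 0.37425610
C = S_0' * N(d1) - K * exp(-rT) * N(d2) = 47.84711366 * 0.45993329 - 50.8100 * 0.98634410 * 0.37425610 = 3.2502

Answer: Price = 3.2502


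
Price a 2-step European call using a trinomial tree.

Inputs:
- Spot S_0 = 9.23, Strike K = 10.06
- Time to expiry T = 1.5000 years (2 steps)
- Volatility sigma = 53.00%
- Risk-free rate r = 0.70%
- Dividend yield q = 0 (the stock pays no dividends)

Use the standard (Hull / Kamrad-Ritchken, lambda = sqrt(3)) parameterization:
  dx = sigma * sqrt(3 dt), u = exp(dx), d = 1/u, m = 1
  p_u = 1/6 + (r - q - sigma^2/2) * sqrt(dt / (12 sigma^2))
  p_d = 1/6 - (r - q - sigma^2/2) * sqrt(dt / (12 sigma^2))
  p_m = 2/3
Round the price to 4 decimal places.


Answer: Price = V(0,0) = 1.7951

Derivation:
dt = T/N = 0.750000; dx = sigma*sqrt(3*dt) = 0.795000
u = exp(dx) = 2.214441; d = 1/u = 0.451581
p_u = 0.103719, p_m = 0.666667, p_d = 0.229615
Discount per step: exp(-r*dt) = 0.994764
Stock lattice S(k, j) with j the centered position index:
  k=0: S(0,+0) = 9.2300
  k=1: S(1,-1) = 4.1681; S(1,+0) = 9.2300; S(1,+1) = 20.4393
  k=2: S(2,-2) = 1.8822; S(2,-1) = 4.1681; S(2,+0) = 9.2300; S(2,+1) = 20.4393; S(2,+2) = 45.2616
Terminal payoffs V(N, j) = max(S_T - K, 0):
  V(2,-2) = 0.000000; V(2,-1) = 0.000000; V(2,+0) = 0.000000; V(2,+1) = 10.379290; V(2,+2) = 35.201603
Backward induction: V(k, j) = exp(-r*dt) * [p_u * V(k+1, j+1) + p_m * V(k+1, j) + p_d * V(k+1, j-1)]
  V(1,-1) = exp(-r*dt) * [p_u*0.000000 + p_m*0.000000 + p_d*0.000000] = 0.000000
  V(1,+0) = exp(-r*dt) * [p_u*10.379290 + p_m*0.000000 + p_d*0.000000] = 1.070888
  V(1,+1) = exp(-r*dt) * [p_u*35.201603 + p_m*10.379290 + p_d*0.000000] = 10.515236
  V(0,+0) = exp(-r*dt) * [p_u*10.515236 + p_m*1.070888 + p_d*0.000000] = 1.795101


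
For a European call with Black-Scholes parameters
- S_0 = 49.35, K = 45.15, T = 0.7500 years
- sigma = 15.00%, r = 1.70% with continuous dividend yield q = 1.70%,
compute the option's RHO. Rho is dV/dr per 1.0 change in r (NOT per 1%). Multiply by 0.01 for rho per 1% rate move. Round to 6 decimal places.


Answer: Rho = 24.483151

Derivation:
d1 = 0.7496699719; d2 = 0.6197661613
phi(d1) = 0.3012119628; exp(-qT) = 0.9873309369; exp(-rT) = 0.9873309369
N(d2) = 0.7322941250
Rho = K*T*exp(-rT)*N(d2) = 45.1500 * 0.7500 * 0.9873309369 * 0.7322941250 = 24.483151


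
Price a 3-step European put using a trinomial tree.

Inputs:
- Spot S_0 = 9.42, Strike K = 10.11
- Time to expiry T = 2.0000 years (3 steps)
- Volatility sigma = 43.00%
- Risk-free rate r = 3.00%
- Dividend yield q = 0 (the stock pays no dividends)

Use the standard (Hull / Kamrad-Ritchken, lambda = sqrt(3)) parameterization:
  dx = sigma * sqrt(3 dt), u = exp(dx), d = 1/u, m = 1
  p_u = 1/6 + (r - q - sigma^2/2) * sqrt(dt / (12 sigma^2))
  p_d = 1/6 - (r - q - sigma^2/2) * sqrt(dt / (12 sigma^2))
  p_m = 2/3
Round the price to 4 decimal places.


Answer: Price = V(0,0) = 2.2156

Derivation:
dt = T/N = 0.666667; dx = sigma*sqrt(3*dt) = 0.608112
u = exp(dx) = 1.836960; d = 1/u = 0.544378
p_u = 0.132435, p_m = 0.666667, p_d = 0.200898
Discount per step: exp(-r*dt) = 0.980199
Stock lattice S(k, j) with j the centered position index:
  k=0: S(0,+0) = 9.4200
  k=1: S(1,-1) = 5.1280; S(1,+0) = 9.4200; S(1,+1) = 17.3042
  k=2: S(2,-2) = 2.7916; S(2,-1) = 5.1280; S(2,+0) = 9.4200; S(2,+1) = 17.3042; S(2,+2) = 31.7870
  k=3: S(3,-3) = 1.5197; S(3,-2) = 2.7916; S(3,-1) = 5.1280; S(3,+0) = 9.4200; S(3,+1) = 17.3042; S(3,+2) = 31.7870; S(3,+3) = 58.3915
Terminal payoffs V(N, j) = max(K - S_T, 0):
  V(3,-3) = 8.590320; V(3,-2) = 7.318410; V(3,-1) = 4.981961; V(3,+0) = 0.690000; V(3,+1) = 0.000000; V(3,+2) = 0.000000; V(3,+3) = 0.000000
Backward induction: V(k, j) = exp(-r*dt) * [p_u * V(k+1, j+1) + p_m * V(k+1, j) + p_d * V(k+1, j-1)]
  V(2,-2) = exp(-r*dt) * [p_u*4.981961 + p_m*7.318410 + p_d*8.590320] = 7.120660
  V(2,-1) = exp(-r*dt) * [p_u*0.690000 + p_m*4.981961 + p_d*7.318410] = 4.786255
  V(2,+0) = exp(-r*dt) * [p_u*0.000000 + p_m*0.690000 + p_d*4.981961] = 1.431940
  V(2,+1) = exp(-r*dt) * [p_u*0.000000 + p_m*0.000000 + p_d*0.690000] = 0.135875
  V(2,+2) = exp(-r*dt) * [p_u*0.000000 + p_m*0.000000 + p_d*0.000000] = 0.000000
  V(1,-1) = exp(-r*dt) * [p_u*1.431940 + p_m*4.786255 + p_d*7.120660] = 4.715740
  V(1,+0) = exp(-r*dt) * [p_u*0.135875 + p_m*1.431940 + p_d*4.786255] = 1.895873
  V(1,+1) = exp(-r*dt) * [p_u*0.000000 + p_m*0.135875 + p_d*1.431940] = 0.370768
  V(0,+0) = exp(-r*dt) * [p_u*0.370768 + p_m*1.895873 + p_d*4.715740] = 2.215643


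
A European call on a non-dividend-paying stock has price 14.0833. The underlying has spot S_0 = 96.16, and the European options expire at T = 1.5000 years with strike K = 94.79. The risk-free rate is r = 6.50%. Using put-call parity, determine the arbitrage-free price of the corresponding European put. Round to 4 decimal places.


Put-call parity: C - P = S_0 * exp(-qT) - K * exp(-rT).
S_0 * exp(-qT) = 96.1600 * 1.00000000 = 96.16000000
K * exp(-rT) = 94.7900 * 0.90710234 = 85.98423096
P = C - S*exp(-qT) + K*exp(-rT)
P = 14.0833 - 96.16000000 + 85.98423096 = 3.9075

Answer: Put price = 3.9075


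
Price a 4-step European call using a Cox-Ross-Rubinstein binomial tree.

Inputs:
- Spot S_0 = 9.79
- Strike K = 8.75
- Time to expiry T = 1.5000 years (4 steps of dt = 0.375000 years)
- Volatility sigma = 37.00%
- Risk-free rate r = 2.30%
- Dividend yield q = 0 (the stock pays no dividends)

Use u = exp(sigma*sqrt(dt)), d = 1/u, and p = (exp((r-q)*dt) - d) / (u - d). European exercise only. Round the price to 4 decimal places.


Answer: Price = V(0,0) = 2.4245

Derivation:
dt = T/N = 0.375000
u = exp(sigma*sqrt(dt)) = 1.254300; d = 1/u = 0.797257
p = (exp((r-q)*dt) - d) / (u - d) = 0.462550
Discount per step: exp(-r*dt) = 0.991412
Stock lattice S(k, i) with i counting down-moves:
  k=0: S(0,0) = 9.7900
  k=1: S(1,0) = 12.2796; S(1,1) = 7.8051
  k=2: S(2,0) = 15.4023; S(2,1) = 9.7900; S(2,2) = 6.2227
  k=3: S(3,0) = 19.3191; S(3,1) = 12.2796; S(3,2) = 7.8051; S(3,3) = 4.9611
  k=4: S(4,0) = 24.2320; S(4,1) = 15.4023; S(4,2) = 9.7900; S(4,3) = 6.2227; S(4,4) = 3.9553
Terminal payoffs V(N, i) = max(S_T - K, 0):
  V(4,0) = 15.481966; V(4,1) = 6.652303; V(4,2) = 1.040000; V(4,3) = 0.000000; V(4,4) = 0.000000
Backward induction: V(k, i) = exp(-r*dt) * [p * V(k+1, i) + (1-p) * V(k+1, i+1)].
  V(3,0) = exp(-r*dt) * [p*15.481966 + (1-p)*6.652303] = 10.644256
  V(3,1) = exp(-r*dt) * [p*6.652303 + (1-p)*1.040000] = 3.604743
  V(3,2) = exp(-r*dt) * [p*1.040000 + (1-p)*0.000000] = 0.476920
  V(3,3) = exp(-r*dt) * [p*0.000000 + (1-p)*0.000000] = 0.000000
  V(2,0) = exp(-r*dt) * [p*10.644256 + (1-p)*3.604743] = 6.801946
  V(2,1) = exp(-r*dt) * [p*3.604743 + (1-p)*0.476920] = 1.907173
  V(2,2) = exp(-r*dt) * [p*0.476920 + (1-p)*0.000000] = 0.218705
  V(1,0) = exp(-r*dt) * [p*6.801946 + (1-p)*1.907173] = 4.135426
  V(1,1) = exp(-r*dt) * [p*1.907173 + (1-p)*0.218705] = 0.991120
  V(0,0) = exp(-r*dt) * [p*4.135426 + (1-p)*0.991120] = 2.424515


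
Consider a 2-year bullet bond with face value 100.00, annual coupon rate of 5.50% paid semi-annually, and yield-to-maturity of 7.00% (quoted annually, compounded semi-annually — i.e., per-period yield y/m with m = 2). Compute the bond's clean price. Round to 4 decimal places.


Coupon per period c = face * coupon_rate / m = 2.750000
Periods per year m = 2; per-period yield y/m = 0.035000
Number of cashflows N = 4
Cashflows (t years, CF_t, discount factor 1/(1+y/m)^(m*t), PV):
  t = 0.5000: CF_t = 2.750000, DF = 0.966184, PV = 2.657005
  t = 1.0000: CF_t = 2.750000, DF = 0.933511, PV = 2.567154
  t = 1.5000: CF_t = 2.750000, DF = 0.901943, PV = 2.480342
  t = 2.0000: CF_t = 102.750000, DF = 0.871442, PV = 89.540689
Price P = sum_t PV_t = 97.245191

Answer: Price = 97.2452


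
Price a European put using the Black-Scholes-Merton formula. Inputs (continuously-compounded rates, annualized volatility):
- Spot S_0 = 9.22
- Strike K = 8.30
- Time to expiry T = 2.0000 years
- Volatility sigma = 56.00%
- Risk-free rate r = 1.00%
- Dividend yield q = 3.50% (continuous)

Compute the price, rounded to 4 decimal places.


Answer: Price = 2.3512

Derivation:
d1 = (ln(S/K) + (r - q + 0.5*sigma^2) * T) / (sigma * sqrt(T)) = 0.46557871
d2 = d1 - sigma * sqrt(T) = -0.32638089
exp(-rT) = 0.98019867; exp(-qT) = 0.93239382
P = K * exp(-rT) * N(-d2) - S_0 * exp(-qT) * N(-d1)
N(-d1) = 0.32075854; N(-d2) = 0.62793190
P = 8.3000 * 0.98019867 * 0.62793190 - 9.2200 * 0.93239382 * 0.32075854 = 2.3512


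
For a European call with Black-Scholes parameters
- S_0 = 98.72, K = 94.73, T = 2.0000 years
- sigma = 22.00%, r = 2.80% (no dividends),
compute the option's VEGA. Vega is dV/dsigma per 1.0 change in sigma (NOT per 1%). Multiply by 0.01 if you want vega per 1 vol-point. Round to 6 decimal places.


d1 = 0.4681587515; d2 = 0.1570317678
phi(d1) = 0.3575339910; exp(-qT) = 1.0000000000; exp(-rT) = 0.9455391359
Vega = S * exp(-qT) * phi(d1) * sqrt(T) = 98.7200 * 1.0000000000 * 0.3575339910 * 1.4142135624 = 49.915736

Answer: Vega = 49.915736


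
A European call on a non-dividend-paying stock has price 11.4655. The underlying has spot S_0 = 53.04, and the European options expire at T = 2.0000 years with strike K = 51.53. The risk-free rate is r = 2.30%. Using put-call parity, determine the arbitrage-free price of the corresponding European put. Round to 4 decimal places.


Put-call parity: C - P = S_0 * exp(-qT) - K * exp(-rT).
S_0 * exp(-qT) = 53.0400 * 1.00000000 = 53.04000000
K * exp(-rT) = 51.5300 * 0.95504196 = 49.21331231
P = C - S*exp(-qT) + K*exp(-rT)
P = 11.4655 - 53.04000000 + 49.21331231 = 7.6388

Answer: Put price = 7.6388


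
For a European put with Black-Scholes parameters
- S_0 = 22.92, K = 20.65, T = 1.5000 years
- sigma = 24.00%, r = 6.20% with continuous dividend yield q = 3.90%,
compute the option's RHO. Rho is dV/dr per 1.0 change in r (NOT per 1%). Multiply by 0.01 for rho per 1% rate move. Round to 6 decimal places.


d1 = 0.6191581089; d2 = 0.3252193398
phi(d1) = 0.3293557139; exp(-qT) = 0.9431782404; exp(-rT) = 0.9111935003
N(-d2) = 0.3725075363
Rho = -K*T*exp(-rT)*N(-d2) = -20.6500 * 1.5000 * 0.9111935003 * 0.3725075363 = -10.513734

Answer: Rho = -10.513734


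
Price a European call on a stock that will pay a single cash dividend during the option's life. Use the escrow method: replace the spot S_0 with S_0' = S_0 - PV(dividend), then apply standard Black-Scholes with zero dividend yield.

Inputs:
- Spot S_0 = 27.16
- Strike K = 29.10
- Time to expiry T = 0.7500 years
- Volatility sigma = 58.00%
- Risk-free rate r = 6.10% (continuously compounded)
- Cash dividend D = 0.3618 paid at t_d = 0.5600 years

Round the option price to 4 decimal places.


PV(D) = D * exp(-r * t_d) = 0.3618 * 0.96641687 = 0.34964962
S_0' = S_0 - PV(D) = 27.1600 - 0.34964962 = 26.81035038
d1 = (ln(S_0'/K) + (r + sigma^2/2)*T) / (sigma*sqrt(T)) = 0.17907782
d2 = d1 - sigma*sqrt(T) = -0.32321691
exp(-rT) = 0.95528075
N(d1) = 0.57106170; N(d2) = 0.37326549
C = S_0' * N(d1) - K * exp(-rT) * N(d2) = 26.81035038 * 0.57106170 - 29.1000 * 0.95528075 * 0.37326549 = 4.9341

Answer: Price = 4.9341


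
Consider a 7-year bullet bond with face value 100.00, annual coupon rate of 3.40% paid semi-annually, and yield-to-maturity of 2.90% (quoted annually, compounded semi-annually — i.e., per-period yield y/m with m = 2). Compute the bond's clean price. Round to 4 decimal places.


Answer: Price = 103.1471

Derivation:
Coupon per period c = face * coupon_rate / m = 1.700000
Periods per year m = 2; per-period yield y/m = 0.014500
Number of cashflows N = 14
Cashflows (t years, CF_t, discount factor 1/(1+y/m)^(m*t), PV):
  t = 0.5000: CF_t = 1.700000, DF = 0.985707, PV = 1.675702
  t = 1.0000: CF_t = 1.700000, DF = 0.971619, PV = 1.651752
  t = 1.5000: CF_t = 1.700000, DF = 0.957732, PV = 1.628144
  t = 2.0000: CF_t = 1.700000, DF = 0.944043, PV = 1.604873
  t = 2.5000: CF_t = 1.700000, DF = 0.930550, PV = 1.581935
  t = 3.0000: CF_t = 1.700000, DF = 0.917250, PV = 1.559325
  t = 3.5000: CF_t = 1.700000, DF = 0.904140, PV = 1.537038
  t = 4.0000: CF_t = 1.700000, DF = 0.891217, PV = 1.515069
  t = 4.5000: CF_t = 1.700000, DF = 0.878479, PV = 1.493415
  t = 5.0000: CF_t = 1.700000, DF = 0.865923, PV = 1.472070
  t = 5.5000: CF_t = 1.700000, DF = 0.853547, PV = 1.451030
  t = 6.0000: CF_t = 1.700000, DF = 0.841347, PV = 1.430291
  t = 6.5000: CF_t = 1.700000, DF = 0.829322, PV = 1.409848
  t = 7.0000: CF_t = 101.700000, DF = 0.817469, PV = 83.136595
Price P = sum_t PV_t = 103.147087


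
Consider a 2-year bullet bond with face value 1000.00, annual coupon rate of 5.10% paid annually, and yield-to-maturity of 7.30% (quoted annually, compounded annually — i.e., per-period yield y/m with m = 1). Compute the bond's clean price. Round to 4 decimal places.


Answer: Price = 960.3884

Derivation:
Coupon per period c = face * coupon_rate / m = 51.000000
Periods per year m = 1; per-period yield y/m = 0.073000
Number of cashflows N = 2
Cashflows (t years, CF_t, discount factor 1/(1+y/m)^(m*t), PV):
  t = 1.0000: CF_t = 51.000000, DF = 0.931966, PV = 47.530289
  t = 2.0000: CF_t = 1051.000000, DF = 0.868561, PV = 912.858097
Price P = sum_t PV_t = 960.388386


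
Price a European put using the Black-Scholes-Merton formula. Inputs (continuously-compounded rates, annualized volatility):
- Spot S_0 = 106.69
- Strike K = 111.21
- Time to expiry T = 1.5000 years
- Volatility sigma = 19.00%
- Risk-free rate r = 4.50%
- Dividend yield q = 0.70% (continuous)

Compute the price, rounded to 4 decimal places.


d1 = (ln(S/K) + (r - q + 0.5*sigma^2) * T) / (sigma * sqrt(T)) = 0.18299032
d2 = d1 - sigma * sqrt(T) = -0.04971120
exp(-rT) = 0.93472772; exp(-qT) = 0.98955493
P = K * exp(-rT) * N(-d2) - S_0 * exp(-qT) * N(-d1)
N(-d1) = 0.42740281; N(-d2) = 0.51982374
P = 111.2100 * 0.93472772 * 0.51982374 - 106.6900 * 0.98955493 * 0.42740281 = 8.9129

Answer: Price = 8.9129


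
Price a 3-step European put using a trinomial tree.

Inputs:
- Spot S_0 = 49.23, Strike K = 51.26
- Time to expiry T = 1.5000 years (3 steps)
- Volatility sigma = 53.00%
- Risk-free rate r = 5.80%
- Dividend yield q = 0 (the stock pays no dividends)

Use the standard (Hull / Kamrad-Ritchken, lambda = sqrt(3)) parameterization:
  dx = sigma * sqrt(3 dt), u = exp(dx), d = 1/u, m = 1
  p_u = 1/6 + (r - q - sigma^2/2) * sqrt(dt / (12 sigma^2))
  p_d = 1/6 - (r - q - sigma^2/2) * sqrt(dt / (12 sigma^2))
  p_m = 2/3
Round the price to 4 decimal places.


dt = T/N = 0.500000; dx = sigma*sqrt(3*dt) = 0.649115
u = exp(dx) = 1.913846; d = 1/u = 0.522508
p_u = 0.134912, p_m = 0.666667, p_d = 0.198421
Discount per step: exp(-r*dt) = 0.971416
Stock lattice S(k, j) with j the centered position index:
  k=0: S(0,+0) = 49.2300
  k=1: S(1,-1) = 25.7231; S(1,+0) = 49.2300; S(1,+1) = 94.2186
  k=2: S(2,-2) = 13.4405; S(2,-1) = 25.7231; S(2,+0) = 49.2300; S(2,+1) = 94.2186; S(2,+2) = 180.3199
  k=3: S(3,-3) = 7.0228; S(3,-2) = 13.4405; S(3,-1) = 25.7231; S(3,+0) = 49.2300; S(3,+1) = 94.2186; S(3,+2) = 180.3199; S(3,+3) = 345.1046
Terminal payoffs V(N, j) = max(K - S_T, 0):
  V(3,-3) = 44.237222; V(3,-2) = 37.819485; V(3,-1) = 25.536926; V(3,+0) = 2.030000; V(3,+1) = 0.000000; V(3,+2) = 0.000000; V(3,+3) = 0.000000
Backward induction: V(k, j) = exp(-r*dt) * [p_u * V(k+1, j+1) + p_m * V(k+1, j) + p_d * V(k+1, j-1)]
  V(2,-2) = exp(-r*dt) * [p_u*25.536926 + p_m*37.819485 + p_d*44.237222] = 36.365790
  V(2,-1) = exp(-r*dt) * [p_u*2.030000 + p_m*25.536926 + p_d*37.819485] = 24.093737
  V(2,+0) = exp(-r*dt) * [p_u*0.000000 + p_m*2.030000 + p_d*25.536926] = 6.236889
  V(2,+1) = exp(-r*dt) * [p_u*0.000000 + p_m*0.000000 + p_d*2.030000] = 0.391282
  V(2,+2) = exp(-r*dt) * [p_u*0.000000 + p_m*0.000000 + p_d*0.000000] = 0.000000
  V(1,-1) = exp(-r*dt) * [p_u*6.236889 + p_m*24.093737 + p_d*36.365790] = 23.430249
  V(1,+0) = exp(-r*dt) * [p_u*0.391282 + p_m*6.236889 + p_d*24.093737] = 8.734422
  V(1,+1) = exp(-r*dt) * [p_u*0.000000 + p_m*0.391282 + p_d*6.236889] = 1.455558
  V(0,+0) = exp(-r*dt) * [p_u*1.455558 + p_m*8.734422 + p_d*23.430249] = 10.363444

Answer: Price = V(0,0) = 10.3634


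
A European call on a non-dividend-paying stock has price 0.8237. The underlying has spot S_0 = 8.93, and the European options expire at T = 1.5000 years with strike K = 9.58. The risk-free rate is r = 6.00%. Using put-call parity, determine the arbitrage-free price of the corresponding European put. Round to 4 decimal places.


Answer: Put price = 0.6492

Derivation:
Put-call parity: C - P = S_0 * exp(-qT) - K * exp(-rT).
S_0 * exp(-qT) = 8.9300 * 1.00000000 = 8.93000000
K * exp(-rT) = 9.5800 * 0.91393119 = 8.75546075
P = C - S*exp(-qT) + K*exp(-rT)
P = 0.8237 - 8.93000000 + 8.75546075 = 0.6492


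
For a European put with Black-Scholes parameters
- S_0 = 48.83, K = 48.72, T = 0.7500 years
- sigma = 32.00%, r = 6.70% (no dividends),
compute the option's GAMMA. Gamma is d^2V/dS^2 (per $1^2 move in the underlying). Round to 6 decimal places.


Answer: Gamma = 0.027937

Derivation:
d1 = 0.3280260828; d2 = 0.0508979536
phi(d1) = 0.3780461168; exp(-qT) = 1.0000000000; exp(-rT) = 0.9509916469
Gamma = exp(-qT) * phi(d1) / (S * sigma * sqrt(T)) = 1.0000000000 * 0.3780461168 / (48.8300 * 0.3200 * 0.8660254038) = 0.027937


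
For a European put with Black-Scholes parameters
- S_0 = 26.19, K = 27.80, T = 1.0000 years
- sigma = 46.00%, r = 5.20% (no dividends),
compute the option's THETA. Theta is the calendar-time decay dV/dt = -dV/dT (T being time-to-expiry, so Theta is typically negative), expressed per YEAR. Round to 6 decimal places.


d1 = 0.2133513866; d2 = -0.2466486134
phi(d1) = 0.3899651354; exp(-qT) = 1.0000000000; exp(-rT) = 0.9493288668
Theta = -S*exp(-qT)*phi(d1)*sigma/(2*sqrt(T)) + r*K*exp(-rT)*N(-d2) - q*S*exp(-qT)*N(-d1)
N(-d1) = 0.4155264477; N(-d2) = 0.5974099108; sqrt(T) = 1.0000000000
Term 1 = -26.1900 * 1.0000000000 * 0.3899651354 * 0.4600 / (2 * 1.0000000000) = -2.3490329861
Term 2 = 0.0520 * 27.8000 * 0.9493288668 * 0.5974099108 = 0.8198553775
Term 3 = 0 (no dividend yield, q = 0)
Theta = -2.3490329861 + (0.8198553775) + (0.0000000000) = -1.529178

Answer: Theta = -1.529178


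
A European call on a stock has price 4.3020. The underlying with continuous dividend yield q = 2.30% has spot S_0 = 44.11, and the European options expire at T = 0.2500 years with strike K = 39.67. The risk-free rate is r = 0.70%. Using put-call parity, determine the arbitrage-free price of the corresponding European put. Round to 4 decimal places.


Answer: Put price = 0.0455

Derivation:
Put-call parity: C - P = S_0 * exp(-qT) - K * exp(-rT).
S_0 * exp(-qT) = 44.1100 * 0.99426650 = 43.85709530
K * exp(-rT) = 39.6700 * 0.99825153 = 39.60063821
P = C - S*exp(-qT) + K*exp(-rT)
P = 4.3020 - 43.85709530 + 39.60063821 = 0.0455


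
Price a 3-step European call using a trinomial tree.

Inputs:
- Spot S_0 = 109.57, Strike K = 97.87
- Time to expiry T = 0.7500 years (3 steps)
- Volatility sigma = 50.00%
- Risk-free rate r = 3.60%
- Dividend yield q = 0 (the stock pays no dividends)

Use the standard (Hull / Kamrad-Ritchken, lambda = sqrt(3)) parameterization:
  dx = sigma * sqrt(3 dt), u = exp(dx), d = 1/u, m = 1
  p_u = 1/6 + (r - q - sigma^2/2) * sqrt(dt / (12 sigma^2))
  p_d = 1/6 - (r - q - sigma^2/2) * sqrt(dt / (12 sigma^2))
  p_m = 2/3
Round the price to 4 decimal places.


Answer: Price = V(0,0) = 25.5272

Derivation:
dt = T/N = 0.250000; dx = sigma*sqrt(3*dt) = 0.433013
u = exp(dx) = 1.541896; d = 1/u = 0.648552
p_u = 0.140975, p_m = 0.666667, p_d = 0.192359
Discount per step: exp(-r*dt) = 0.991040
Stock lattice S(k, j) with j the centered position index:
  k=0: S(0,+0) = 109.5700
  k=1: S(1,-1) = 71.0619; S(1,+0) = 109.5700; S(1,+1) = 168.9455
  k=2: S(2,-2) = 46.0873; S(2,-1) = 71.0619; S(2,+0) = 109.5700; S(2,+1) = 168.9455; S(2,+2) = 260.4964
  k=3: S(3,-3) = 29.8900; S(3,-2) = 46.0873; S(3,-1) = 71.0619; S(3,+0) = 109.5700; S(3,+1) = 168.9455; S(3,+2) = 260.4964; S(3,+3) = 401.6583
Terminal payoffs V(N, j) = max(S_T - K, 0):
  V(3,-3) = 0.000000; V(3,-2) = 0.000000; V(3,-1) = 0.000000; V(3,+0) = 11.700000; V(3,+1) = 71.075523; V(3,+2) = 162.626394; V(3,+3) = 303.788297
Backward induction: V(k, j) = exp(-r*dt) * [p_u * V(k+1, j+1) + p_m * V(k+1, j) + p_d * V(k+1, j-1)]
  V(2,-2) = exp(-r*dt) * [p_u*0.000000 + p_m*0.000000 + p_d*0.000000] = 0.000000
  V(2,-1) = exp(-r*dt) * [p_u*11.700000 + p_m*0.000000 + p_d*0.000000] = 1.634625
  V(2,+0) = exp(-r*dt) * [p_u*71.075523 + p_m*11.700000 + p_d*0.000000] = 17.660183
  V(2,+1) = exp(-r*dt) * [p_u*162.626394 + p_m*71.075523 + p_d*11.700000] = 71.910353
  V(2,+2) = exp(-r*dt) * [p_u*303.788297 + p_m*162.626394 + p_d*71.075523] = 163.438437
  V(1,-1) = exp(-r*dt) * [p_u*17.660183 + p_m*1.634625 + p_d*0.000000] = 3.547317
  V(1,+0) = exp(-r*dt) * [p_u*71.910353 + p_m*17.660183 + p_d*1.634625] = 22.026290
  V(1,+1) = exp(-r*dt) * [p_u*163.438437 + p_m*71.910353 + p_d*17.660183] = 73.711592
  V(0,+0) = exp(-r*dt) * [p_u*73.711592 + p_m*22.026290 + p_d*3.547317] = 25.527230


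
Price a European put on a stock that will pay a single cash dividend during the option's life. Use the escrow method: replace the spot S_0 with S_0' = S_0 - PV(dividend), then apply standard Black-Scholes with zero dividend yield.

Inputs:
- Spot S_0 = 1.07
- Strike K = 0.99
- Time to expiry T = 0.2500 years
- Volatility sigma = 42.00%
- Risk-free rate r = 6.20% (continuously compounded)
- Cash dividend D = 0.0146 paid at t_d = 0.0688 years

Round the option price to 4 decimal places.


PV(D) = D * exp(-r * t_d) = 0.0146 * 0.99574348 = 0.01453785
S_0' = S_0 - PV(D) = 1.0700 - 0.01453785 = 1.05546215
d1 = (ln(S_0'/K) + (r + sigma^2/2)*T) / (sigma*sqrt(T)) = 0.48370981
d2 = d1 - sigma*sqrt(T) = 0.27370981
exp(-rT) = 0.98461951
N(-d1) = 0.31429592; N(-d2) = 0.39215382
P = K * exp(-rT) * N(-d2) - S_0' * N(-d1) = 0.9900 * 0.98461951 * 0.39215382 - 1.05546215 * 0.31429592 = 0.0505

Answer: Price = 0.0505


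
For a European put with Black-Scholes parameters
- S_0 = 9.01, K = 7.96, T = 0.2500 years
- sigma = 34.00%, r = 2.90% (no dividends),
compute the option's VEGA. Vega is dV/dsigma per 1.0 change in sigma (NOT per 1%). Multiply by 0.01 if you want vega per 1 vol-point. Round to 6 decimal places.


Answer: Vega = 1.245389

Derivation:
d1 = 0.8565063045; d2 = 0.6865063045
phi(d1) = 0.2764459219; exp(-qT) = 1.0000000000; exp(-rT) = 0.9927762179
Vega = S * exp(-qT) * phi(d1) * sqrt(T) = 9.0100 * 1.0000000000 * 0.2764459219 * 0.5000000000 = 1.245389


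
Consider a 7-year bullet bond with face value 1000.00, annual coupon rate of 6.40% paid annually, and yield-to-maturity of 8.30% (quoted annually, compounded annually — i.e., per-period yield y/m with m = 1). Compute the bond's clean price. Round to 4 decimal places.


Coupon per period c = face * coupon_rate / m = 64.000000
Periods per year m = 1; per-period yield y/m = 0.083000
Number of cashflows N = 7
Cashflows (t years, CF_t, discount factor 1/(1+y/m)^(m*t), PV):
  t = 1.0000: CF_t = 64.000000, DF = 0.923361, PV = 59.095106
  t = 2.0000: CF_t = 64.000000, DF = 0.852596, PV = 54.566118
  t = 3.0000: CF_t = 64.000000, DF = 0.787254, PV = 50.384227
  t = 4.0000: CF_t = 64.000000, DF = 0.726919, PV = 46.522832
  t = 5.0000: CF_t = 64.000000, DF = 0.671209, PV = 42.957371
  t = 6.0000: CF_t = 64.000000, DF = 0.619768, PV = 39.665162
  t = 7.0000: CF_t = 1064.000000, DF = 0.572270, PV = 608.895033
Price P = sum_t PV_t = 902.085851

Answer: Price = 902.0859


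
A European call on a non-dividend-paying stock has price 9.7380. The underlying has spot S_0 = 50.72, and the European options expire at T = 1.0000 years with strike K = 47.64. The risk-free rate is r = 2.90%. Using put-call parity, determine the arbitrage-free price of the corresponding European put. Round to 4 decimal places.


Answer: Put price = 5.2963

Derivation:
Put-call parity: C - P = S_0 * exp(-qT) - K * exp(-rT).
S_0 * exp(-qT) = 50.7200 * 1.00000000 = 50.72000000
K * exp(-rT) = 47.6400 * 0.97141646 = 46.27828037
P = C - S*exp(-qT) + K*exp(-rT)
P = 9.7380 - 50.72000000 + 46.27828037 = 5.2963


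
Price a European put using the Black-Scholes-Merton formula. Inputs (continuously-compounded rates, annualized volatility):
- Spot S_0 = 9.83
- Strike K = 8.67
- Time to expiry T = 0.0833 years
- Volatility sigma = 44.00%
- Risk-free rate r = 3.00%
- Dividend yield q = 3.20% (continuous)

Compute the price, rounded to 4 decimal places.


d1 = (ln(S/K) + (r - q + 0.5*sigma^2) * T) / (sigma * sqrt(T)) = 1.05099020
d2 = d1 - sigma * sqrt(T) = 0.92399855
exp(-rT) = 0.99750412; exp(-qT) = 0.99733795
P = K * exp(-rT) * N(-d2) - S_0 * exp(-qT) * N(-d1)
N(-d1) = 0.14663154; N(-d2) = 0.17774354
P = 8.6700 * 0.99750412 * 0.17774354 - 9.8300 * 0.99733795 * 0.14663154 = 0.0996

Answer: Price = 0.0996


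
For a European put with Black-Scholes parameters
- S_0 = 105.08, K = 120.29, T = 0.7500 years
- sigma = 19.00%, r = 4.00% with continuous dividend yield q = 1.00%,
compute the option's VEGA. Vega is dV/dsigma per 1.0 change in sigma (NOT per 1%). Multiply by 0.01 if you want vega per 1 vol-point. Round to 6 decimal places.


Answer: Vega = 30.051447

Derivation:
d1 = -0.6025472278; d2 = -0.7670920545
phi(d1) = 0.3327146331; exp(-qT) = 0.9925280548; exp(-rT) = 0.9704455335
Vega = S * exp(-qT) * phi(d1) * sqrt(T) = 105.0800 * 0.9925280548 * 0.3327146331 * 0.8660254038 = 30.051447


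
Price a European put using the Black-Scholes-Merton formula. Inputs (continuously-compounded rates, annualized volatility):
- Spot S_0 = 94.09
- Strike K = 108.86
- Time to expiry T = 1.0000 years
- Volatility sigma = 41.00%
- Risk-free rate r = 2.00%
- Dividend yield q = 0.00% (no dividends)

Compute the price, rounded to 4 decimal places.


d1 = (ln(S/K) + (r - q + 0.5*sigma^2) * T) / (sigma * sqrt(T)) = -0.10185581
d2 = d1 - sigma * sqrt(T) = -0.51185581
exp(-rT) = 0.98019867; exp(-qT) = 1.00000000
P = K * exp(-rT) * N(-d2) - S_0 * exp(-qT) * N(-d1)
N(-d1) = 0.54056444; N(-d2) = 0.69562404
P = 108.8600 * 0.98019867 * 0.69562404 - 94.0900 * 1.00000000 * 0.54056444 = 23.3645

Answer: Price = 23.3645


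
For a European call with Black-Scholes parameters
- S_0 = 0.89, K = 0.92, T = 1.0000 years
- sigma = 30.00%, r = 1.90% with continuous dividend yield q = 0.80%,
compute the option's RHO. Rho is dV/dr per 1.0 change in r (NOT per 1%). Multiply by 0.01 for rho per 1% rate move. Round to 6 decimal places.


d1 = 0.0761593089; d2 = -0.2238406911
phi(d1) = 0.3977869759; exp(-qT) = 0.9920319148; exp(-rT) = 0.9811793622
N(d2) = 0.4114406332
Rho = K*T*exp(-rT)*N(d2) = 0.9200 * 1.0000 * 0.9811793622 * 0.4114406332 = 0.371401

Answer: Rho = 0.371401


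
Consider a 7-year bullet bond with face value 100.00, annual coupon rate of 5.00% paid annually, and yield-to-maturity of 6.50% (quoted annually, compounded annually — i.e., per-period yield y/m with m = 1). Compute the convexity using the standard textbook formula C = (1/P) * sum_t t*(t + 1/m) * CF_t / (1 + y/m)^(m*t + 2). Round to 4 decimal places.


Coupon per period c = face * coupon_rate / m = 5.000000
Periods per year m = 1; per-period yield y/m = 0.065000
Number of cashflows N = 7
Cashflows (t years, CF_t, discount factor 1/(1+y/m)^(m*t), PV):
  t = 1.0000: CF_t = 5.000000, DF = 0.938967, PV = 4.694836
  t = 2.0000: CF_t = 5.000000, DF = 0.881659, PV = 4.408296
  t = 3.0000: CF_t = 5.000000, DF = 0.827849, PV = 4.139245
  t = 4.0000: CF_t = 5.000000, DF = 0.777323, PV = 3.886615
  t = 5.0000: CF_t = 5.000000, DF = 0.729881, PV = 3.649404
  t = 6.0000: CF_t = 5.000000, DF = 0.685334, PV = 3.426671
  t = 7.0000: CF_t = 105.000000, DF = 0.643506, PV = 67.568153
Price P = sum_t PV_t = 91.773220
Convexity numerator sum_t t*(t + 1/m) * CF_t / (1+y/m)^(m*t + 2):
  t = 1.0000: term = 8.278491
  t = 2.0000: term = 23.319693
  t = 3.0000: term = 43.792850
  t = 4.0000: term = 68.533412
  t = 5.0000: term = 96.525932
  t = 6.0000: term = 126.888549
  t = 7.0000: term = 3336.036980
Convexity = (1/P) * sum = 3703.375907 / 91.773220 = 40.353557

Answer: Convexity = 40.3536
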